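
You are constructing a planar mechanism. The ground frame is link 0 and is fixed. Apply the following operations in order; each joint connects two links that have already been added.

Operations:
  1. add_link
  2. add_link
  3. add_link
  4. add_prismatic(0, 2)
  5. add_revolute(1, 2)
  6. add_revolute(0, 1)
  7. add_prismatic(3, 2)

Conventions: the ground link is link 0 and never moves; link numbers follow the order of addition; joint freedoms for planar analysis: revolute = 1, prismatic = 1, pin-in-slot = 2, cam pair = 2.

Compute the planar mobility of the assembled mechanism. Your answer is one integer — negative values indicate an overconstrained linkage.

ground; <1,0,0>
#1 <2,0,0>
#2 <3,0,0>
#3 <4,0,0>
P:0↔2 J1 <4,1,0>
R:1↔2 J1 <4,2,0>
R:0↔1 J1 <4,3,0>
P:3↔2 J1 <4,4,0>
3×3 − 2×4 − 1×0 = 1

M = 1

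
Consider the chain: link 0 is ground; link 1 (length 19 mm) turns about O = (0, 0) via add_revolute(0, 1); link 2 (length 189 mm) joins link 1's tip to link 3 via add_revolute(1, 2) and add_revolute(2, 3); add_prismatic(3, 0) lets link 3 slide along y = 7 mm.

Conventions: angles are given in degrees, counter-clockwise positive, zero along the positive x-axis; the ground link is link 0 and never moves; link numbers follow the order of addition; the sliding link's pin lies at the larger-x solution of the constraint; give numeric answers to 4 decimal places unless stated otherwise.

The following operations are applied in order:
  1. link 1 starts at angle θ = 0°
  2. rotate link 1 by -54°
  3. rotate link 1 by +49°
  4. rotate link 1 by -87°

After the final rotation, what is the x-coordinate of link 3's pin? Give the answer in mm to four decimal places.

geometry: r = 19 mm, L = 189 mm, e = 7 mm; θ starts at 0°
rotate link 1 by -54°: θ ← 0° -54° = -54°
rotate link 1 by +49°: θ ← -54° +49° = -5°
rotate link 1 by -87°: θ ← -5° -87° = -92°
crank pin P = (r cos θ, r sin θ) = (-0.663090, -18.988426)
h = r sin θ − e = -18.988426 − 7 = -25.988426
x = r cos θ + √(L² − h²) = -0.663090 + 187.204705 = 186.541615

186.5416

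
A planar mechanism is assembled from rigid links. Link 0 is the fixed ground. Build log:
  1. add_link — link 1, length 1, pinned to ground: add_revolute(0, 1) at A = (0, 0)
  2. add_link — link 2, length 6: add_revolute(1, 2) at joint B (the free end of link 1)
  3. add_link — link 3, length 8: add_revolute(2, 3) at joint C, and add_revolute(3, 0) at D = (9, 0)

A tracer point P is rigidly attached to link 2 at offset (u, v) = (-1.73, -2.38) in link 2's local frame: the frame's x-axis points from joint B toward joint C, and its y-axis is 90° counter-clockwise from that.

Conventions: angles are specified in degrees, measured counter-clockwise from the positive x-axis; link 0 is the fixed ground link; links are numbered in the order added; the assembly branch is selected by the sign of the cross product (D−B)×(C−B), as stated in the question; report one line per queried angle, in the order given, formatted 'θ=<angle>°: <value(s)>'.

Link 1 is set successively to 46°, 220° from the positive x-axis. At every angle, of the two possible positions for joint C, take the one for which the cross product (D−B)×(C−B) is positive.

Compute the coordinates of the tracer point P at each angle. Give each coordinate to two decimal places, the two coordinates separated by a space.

A=(0,0), D=(9.00,0)
θ=46°: B = A + 1.00·(cos46°, sin46°) = (0.6947, 0.7193)
θ=46°: |BD| = 8.3364
θ=46°: circle(B,6.00) ∩ circle(D,8.00): a=2.4888, h=5.4595
θ=46°:   candidates: C₊=(3.6453,5.9437) cross=45.512; C₋=(2.7031,-4.9345) cross=-45.512
θ=46°:   branch + wants cross > 0 → take C=(3.6453,5.9437) (cross=45.512)
θ=46°: ex = (C−B)/|BC| = (0.4918,0.8707); ey = (-0.8707,0.4918)
θ=46°: P = B + -1.73·ex + -2.38·ey = (1.9162,-1.9574)
θ=220°: B = A + 1.00·(cos220°, sin220°) = (-0.7660, -0.6428)
θ=220°: |BD| = 9.7872
θ=220°: circle(B,6.00) ∩ circle(D,8.00): a=3.4631, h=4.8997
θ=220°:   candidates: C₊=(2.3678,4.4737) cross=47.954; C₋=(3.0114,-5.3044) cross=-47.954
θ=220°:   branch + wants cross > 0 → take C=(2.3678,4.4737) (cross=47.954)
θ=220°: ex = (C−B)/|BC| = (0.5223,0.8528); ey = (-0.8528,0.5223)
θ=220°: P = B + -1.73·ex + -2.38·ey = (0.3599,-3.3612)

θ=46°: 1.92 -1.96
θ=220°: 0.36 -3.36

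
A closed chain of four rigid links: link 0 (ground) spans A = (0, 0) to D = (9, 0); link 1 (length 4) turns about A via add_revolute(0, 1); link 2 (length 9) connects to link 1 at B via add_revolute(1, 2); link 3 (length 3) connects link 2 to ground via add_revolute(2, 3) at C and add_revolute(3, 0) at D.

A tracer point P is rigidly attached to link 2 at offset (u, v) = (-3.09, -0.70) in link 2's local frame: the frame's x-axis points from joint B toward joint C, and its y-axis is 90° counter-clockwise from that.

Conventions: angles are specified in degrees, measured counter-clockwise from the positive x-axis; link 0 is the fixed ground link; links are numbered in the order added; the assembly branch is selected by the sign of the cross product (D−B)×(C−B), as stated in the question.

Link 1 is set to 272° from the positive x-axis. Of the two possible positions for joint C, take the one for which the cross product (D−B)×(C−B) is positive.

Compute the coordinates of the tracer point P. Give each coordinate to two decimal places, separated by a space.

A=(0,0), D=(9.00,0)
B = A + 4.00·(cos272°, sin272°) = (0.1396, -3.9976)
|BD| = 9.7205
circle(B,9.00) ∩ circle(D,3.00): a=8.5638, h=2.7680
  candidates: C₊=(6.8073,2.0474) cross=26.907; C₋=(9.0840,-2.9988) cross=-26.907
  branch + wants cross > 0 → take C=(6.8073,2.0474) (cross=26.907)
ex = (C−B)/|BC| = (0.7409,0.6717); ey = (-0.6717,0.7409)
P = B + -3.09·ex + -0.70·ey = (-1.6795,-6.5916)

-1.68 -6.59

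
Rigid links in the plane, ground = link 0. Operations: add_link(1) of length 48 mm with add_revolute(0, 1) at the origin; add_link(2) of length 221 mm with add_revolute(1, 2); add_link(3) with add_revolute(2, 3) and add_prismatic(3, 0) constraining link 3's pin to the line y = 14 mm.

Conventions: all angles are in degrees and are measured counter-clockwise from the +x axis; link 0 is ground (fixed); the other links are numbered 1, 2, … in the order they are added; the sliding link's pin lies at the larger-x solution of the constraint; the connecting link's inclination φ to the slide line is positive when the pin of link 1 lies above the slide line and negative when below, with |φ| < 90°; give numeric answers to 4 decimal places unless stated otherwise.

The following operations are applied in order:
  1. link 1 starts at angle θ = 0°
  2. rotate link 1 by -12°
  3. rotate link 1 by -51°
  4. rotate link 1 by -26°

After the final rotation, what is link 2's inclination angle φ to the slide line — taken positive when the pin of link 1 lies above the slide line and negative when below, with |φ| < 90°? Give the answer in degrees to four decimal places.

geometry: r = 48 mm, L = 221 mm, e = 14 mm; θ starts at 0°
rotate link 1 by -12°: θ ← 0° -12° = -12°
rotate link 1 by -51°: θ ← -12° -51° = -63°
rotate link 1 by -26°: θ ← -63° -26° = -89°
h = r sin θ − e = -47.992689 − 14 = -61.992689
sin φ = h / L = -61.992689 / 221 = -0.28050991
φ = arcsin(-0.28050991) = -16.290640°

-16.2906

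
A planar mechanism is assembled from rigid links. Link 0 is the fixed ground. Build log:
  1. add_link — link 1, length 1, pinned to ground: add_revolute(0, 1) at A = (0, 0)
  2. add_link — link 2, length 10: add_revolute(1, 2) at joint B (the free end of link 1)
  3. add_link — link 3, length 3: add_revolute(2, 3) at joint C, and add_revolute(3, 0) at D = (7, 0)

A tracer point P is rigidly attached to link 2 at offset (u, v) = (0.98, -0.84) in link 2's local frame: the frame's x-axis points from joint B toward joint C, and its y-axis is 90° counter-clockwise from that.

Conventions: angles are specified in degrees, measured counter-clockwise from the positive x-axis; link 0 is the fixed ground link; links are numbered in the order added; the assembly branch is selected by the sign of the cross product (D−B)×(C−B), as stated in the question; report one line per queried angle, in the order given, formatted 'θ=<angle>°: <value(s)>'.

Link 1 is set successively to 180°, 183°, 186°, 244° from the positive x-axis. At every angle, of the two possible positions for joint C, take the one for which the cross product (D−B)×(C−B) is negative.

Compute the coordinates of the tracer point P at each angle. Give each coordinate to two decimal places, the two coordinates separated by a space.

A=(0,0), D=(7.00,0)
θ=180°: B = A + 1.00·(cos180°, sin180°) = (-1.0000, 0.0000)
θ=180°: |BD| = 8.0000
θ=180°: circle(B,10.00) ∩ circle(D,3.00): a=9.6875, h=2.4804
θ=180°:   candidates: C₊=(8.6875,2.4804) cross=19.843; C₋=(8.6875,-2.4804) cross=-19.843
θ=180°:   branch - wants cross < 0 → take C=(8.6875,-2.4804) (cross=-19.843)
θ=180°: ex = (C−B)/|BC| = (0.9688,-0.2480); ey = (0.2480,0.9688)
θ=180°: P = B + 0.98·ex + -0.84·ey = (-0.2590,-1.0568)
θ=183°: B = A + 1.00·(cos183°, sin183°) = (-0.9986, -0.0523)
θ=183°: |BD| = 7.9988
θ=183°: circle(B,10.00) ∩ circle(D,3.00): a=9.6878, h=2.4794
θ=183°:   candidates: C₊=(8.6727,2.4904) cross=19.832; C₋=(8.7051,-2.4683) cross=-19.832
θ=183°:   branch - wants cross < 0 → take C=(8.7051,-2.4683) (cross=-19.832)
θ=183°: ex = (C−B)/|BC| = (0.9704,-0.2416); ey = (0.2416,0.9704)
θ=183°: P = B + 0.98·ex + -0.84·ey = (-0.2506,-1.1042)
θ=186°: B = A + 1.00·(cos186°, sin186°) = (-0.9945, -0.1045)
θ=186°: |BD| = 7.9952
θ=186°: circle(B,10.00) ∩ circle(D,3.00): a=9.6885, h=2.4764
θ=186°:   candidates: C₊=(8.6608,2.4984) cross=19.800; C₋=(8.7255,-2.4541) cross=-19.800
θ=186°:   branch - wants cross < 0 → take C=(8.7255,-2.4541) (cross=-19.800)
θ=186°: ex = (C−B)/|BC| = (0.9720,-0.2350); ey = (0.2350,0.9720)
θ=186°: P = B + 0.98·ex + -0.84·ey = (-0.2393,-1.1513)
θ=244°: B = A + 1.00·(cos244°, sin244°) = (-0.4384, -0.8988)
θ=244°: |BD| = 7.4925
θ=244°: circle(B,10.00) ∩ circle(D,3.00): a=9.8190, h=1.8940
θ=244°:   candidates: C₊=(9.0825,2.1594) cross=14.191; C₋=(9.5369,-1.6013) cross=-14.191
θ=244°:   branch - wants cross < 0 → take C=(9.5369,-1.6013) (cross=-14.191)
θ=244°: ex = (C−B)/|BC| = (0.9975,-0.0702); ey = (0.0702,0.9975)
θ=244°: P = B + 0.98·ex + -0.84·ey = (0.4802,-1.8056)

θ=180°: -0.26 -1.06
θ=183°: -0.25 -1.10
θ=186°: -0.24 -1.15
θ=244°: 0.48 -1.81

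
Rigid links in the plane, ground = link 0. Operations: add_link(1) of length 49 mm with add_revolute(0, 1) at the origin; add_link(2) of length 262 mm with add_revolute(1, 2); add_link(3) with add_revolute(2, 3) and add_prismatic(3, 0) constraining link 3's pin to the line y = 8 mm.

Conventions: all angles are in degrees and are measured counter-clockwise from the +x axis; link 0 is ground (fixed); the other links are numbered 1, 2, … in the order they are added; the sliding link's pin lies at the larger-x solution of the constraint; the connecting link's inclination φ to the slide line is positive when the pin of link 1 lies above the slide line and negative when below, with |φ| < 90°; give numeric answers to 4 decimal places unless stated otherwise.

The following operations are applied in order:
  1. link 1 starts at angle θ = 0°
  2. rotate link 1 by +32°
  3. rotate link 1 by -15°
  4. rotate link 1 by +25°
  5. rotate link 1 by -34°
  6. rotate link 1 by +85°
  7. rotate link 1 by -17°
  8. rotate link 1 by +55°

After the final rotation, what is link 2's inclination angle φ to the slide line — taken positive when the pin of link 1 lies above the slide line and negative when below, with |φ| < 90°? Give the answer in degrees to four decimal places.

geometry: r = 49 mm, L = 262 mm, e = 8 mm; θ starts at 0°
rotate link 1 by +32°: θ ← 0° +32° = 32°
rotate link 1 by -15°: θ ← 32° -15° = 17°
rotate link 1 by +25°: θ ← 17° +25° = 42°
rotate link 1 by -34°: θ ← 42° -34° = 8°
rotate link 1 by +85°: θ ← 8° +85° = 93°
rotate link 1 by -17°: θ ← 93° -17° = 76°
rotate link 1 by +55°: θ ← 76° +55° = 131°
h = r sin θ − e = 36.980769 − 8 = 28.980769
sin φ = h / L = 28.980769 / 262 = 0.11061362
φ = arcsin(0.11061362) = 6.350689°

6.3507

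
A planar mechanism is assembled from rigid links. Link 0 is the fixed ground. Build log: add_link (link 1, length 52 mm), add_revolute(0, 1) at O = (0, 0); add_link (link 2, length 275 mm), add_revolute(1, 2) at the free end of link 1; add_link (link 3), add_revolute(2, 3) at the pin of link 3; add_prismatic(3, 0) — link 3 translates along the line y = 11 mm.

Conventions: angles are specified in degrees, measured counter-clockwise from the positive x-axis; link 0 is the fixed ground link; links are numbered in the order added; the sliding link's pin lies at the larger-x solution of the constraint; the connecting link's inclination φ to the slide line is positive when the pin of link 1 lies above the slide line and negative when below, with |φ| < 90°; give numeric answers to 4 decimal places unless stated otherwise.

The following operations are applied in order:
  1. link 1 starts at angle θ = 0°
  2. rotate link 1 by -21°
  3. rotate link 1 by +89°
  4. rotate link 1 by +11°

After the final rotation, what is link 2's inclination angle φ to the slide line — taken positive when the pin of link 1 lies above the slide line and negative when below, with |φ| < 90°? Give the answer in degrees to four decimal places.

geometry: r = 52 mm, L = 275 mm, e = 11 mm; θ starts at 0°
rotate link 1 by -21°: θ ← 0° -21° = -21°
rotate link 1 by +89°: θ ← -21° +89° = 68°
rotate link 1 by +11°: θ ← 68° +11° = 79°
h = r sin θ − e = 51.044614 − 11 = 40.044614
sin φ = h / L = 40.044614 / 275 = 0.14561678
φ = arcsin(0.14561678) = 8.372997°

8.3730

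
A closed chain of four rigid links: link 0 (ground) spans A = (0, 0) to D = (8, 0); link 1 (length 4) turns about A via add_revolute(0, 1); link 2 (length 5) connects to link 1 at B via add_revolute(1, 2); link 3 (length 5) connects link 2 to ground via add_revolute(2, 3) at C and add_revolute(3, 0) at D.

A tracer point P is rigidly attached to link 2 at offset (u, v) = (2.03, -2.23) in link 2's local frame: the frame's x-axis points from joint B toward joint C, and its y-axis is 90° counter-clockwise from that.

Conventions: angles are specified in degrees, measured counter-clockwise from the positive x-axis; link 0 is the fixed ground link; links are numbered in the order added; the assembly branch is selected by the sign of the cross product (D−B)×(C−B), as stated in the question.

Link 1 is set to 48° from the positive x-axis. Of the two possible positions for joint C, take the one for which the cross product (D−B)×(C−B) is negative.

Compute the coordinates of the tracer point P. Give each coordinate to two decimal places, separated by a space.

A=(0,0), D=(8.00,0)
B = A + 4.00·(cos48°, sin48°) = (2.6765, 2.9726)
|BD| = 6.0972
circle(B,5.00) ∩ circle(D,5.00): a=3.0486, h=3.9631
  candidates: C₊=(7.2704,4.9465) cross=24.164; C₋=(3.4061,-1.9739) cross=-24.164
  branch - wants cross < 0 → take C=(3.4061,-1.9739) (cross=-24.164)
ex = (C−B)/|BC| = (0.1459,-0.9893); ey = (0.9893,0.1459)
P = B + 2.03·ex + -2.23·ey = (0.7666,0.6389)

0.77 0.64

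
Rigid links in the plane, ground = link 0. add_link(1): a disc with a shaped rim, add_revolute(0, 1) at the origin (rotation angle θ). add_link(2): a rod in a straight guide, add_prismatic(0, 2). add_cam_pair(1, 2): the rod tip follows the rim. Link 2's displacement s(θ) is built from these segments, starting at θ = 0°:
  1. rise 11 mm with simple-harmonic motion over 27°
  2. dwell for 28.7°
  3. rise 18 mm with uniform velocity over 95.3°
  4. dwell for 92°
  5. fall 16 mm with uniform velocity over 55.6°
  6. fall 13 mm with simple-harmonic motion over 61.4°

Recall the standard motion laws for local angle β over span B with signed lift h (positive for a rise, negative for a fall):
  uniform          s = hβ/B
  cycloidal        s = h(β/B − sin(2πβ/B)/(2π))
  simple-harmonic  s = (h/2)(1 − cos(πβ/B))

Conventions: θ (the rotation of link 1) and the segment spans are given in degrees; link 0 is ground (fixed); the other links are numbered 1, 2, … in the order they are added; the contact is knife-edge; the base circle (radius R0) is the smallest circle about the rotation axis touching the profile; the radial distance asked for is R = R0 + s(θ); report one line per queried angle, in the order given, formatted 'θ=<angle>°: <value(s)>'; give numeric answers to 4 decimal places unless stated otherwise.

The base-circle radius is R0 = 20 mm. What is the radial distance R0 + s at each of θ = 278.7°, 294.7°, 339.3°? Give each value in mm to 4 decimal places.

segment 1 (0° to 27°, simple-harmonic, h = 11) is passed completely: s = 0.0000 + (11) = 11.0000
segment 2 (27° to 55.7°, dwell): s unchanged at 11.0000
segment 3 (55.7° to 151°, uniform, h = 18) is passed completely: s = 11.0000 + (18) = 29.0000
segment 4 (151° to 243°, dwell): s unchanged at 29.0000
θ = 278.7° falls in segment 5 (243° to 298.6°, uniform, h = -16): β = 278.7 − 243 = 35.7°, B = 55.6°; Δs = -16·35.7/55.6 = -10.2734; s = 29.0000 − 10.2734 = 18.7266
θ = 294.7° falls in segment 5 (243° to 298.6°, uniform, h = -16): β = 294.7 − 243 = 51.7°, B = 55.6°; Δs = -16·51.7/55.6 = -14.8777; s = 29.0000 − 14.8777 = 14.1223
segment 5 (243° to 298.6°, uniform, h = -16) is passed completely: s = 29.0000 + (-16) = 13.0000
θ = 339.3° falls in segment 6 (298.6° to 360°, simple-harmonic, h = -13): β = 339.3 − 298.6 = 40.7°, B = 61.4°; Δs = -13/2·(1 − cos(π·0.6629)) = -9.6826; s = 13.0000 − 9.6826 = 3.3174
θ=278.7°: R = R0 + s = 20 + 18.7266 = 38.7266
θ=294.7°: R = R0 + s = 20 + 14.1223 = 34.1223
θ=339.3°: R = R0 + s = 20 + 3.3174 = 23.3174

θ=278.7°: 38.7266
θ=294.7°: 34.1223
θ=339.3°: 23.3174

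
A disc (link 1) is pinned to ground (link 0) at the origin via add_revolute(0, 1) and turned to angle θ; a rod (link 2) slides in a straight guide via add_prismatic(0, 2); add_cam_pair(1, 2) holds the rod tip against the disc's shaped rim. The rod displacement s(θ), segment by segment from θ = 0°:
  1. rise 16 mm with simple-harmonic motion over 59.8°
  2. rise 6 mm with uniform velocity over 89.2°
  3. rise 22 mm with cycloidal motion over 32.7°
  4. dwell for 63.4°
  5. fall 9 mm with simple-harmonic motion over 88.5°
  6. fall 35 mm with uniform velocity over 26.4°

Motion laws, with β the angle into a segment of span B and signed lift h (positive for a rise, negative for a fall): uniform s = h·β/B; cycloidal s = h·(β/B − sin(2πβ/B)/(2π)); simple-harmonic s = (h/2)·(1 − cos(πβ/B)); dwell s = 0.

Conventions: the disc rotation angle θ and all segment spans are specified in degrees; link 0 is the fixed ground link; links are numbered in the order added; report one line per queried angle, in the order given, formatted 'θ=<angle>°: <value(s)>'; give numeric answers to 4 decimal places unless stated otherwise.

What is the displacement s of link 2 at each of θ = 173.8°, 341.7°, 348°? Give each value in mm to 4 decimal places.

segment 1 (0° to 59.8°, simple-harmonic, h = 16) is passed completely: s = 0.0000 + (16) = 16.0000
segment 2 (59.8° to 149°, uniform, h = 6) is passed completely: s = 16.0000 + (6) = 22.0000
θ = 173.8° falls in segment 3 (149° to 181.7°, cycloidal, h = 22): β = 173.8 − 149 = 24.8°, B = 32.7°; Δs = 22·(0.7584 − sin(2π·0.7584)/(2π)) = 20.1815; s = 22.0000 + 20.1815 = 42.1815
segment 3 (149° to 181.7°, cycloidal, h = 22) is passed completely: s = 22.0000 + (22) = 44.0000
segment 4 (181.7° to 245.1°, dwell): s unchanged at 44.0000
segment 5 (245.1° to 333.6°, simple-harmonic, h = -9) is passed completely: s = 44.0000 + (-9) = 35.0000
θ = 341.7° falls in segment 6 (333.6° to 360°, uniform, h = -35): β = 341.7 − 333.6 = 8.1°, B = 26.4°; Δs = -35·8.1/26.4 = -10.7386; s = 35.0000 − 10.7386 = 24.2614
θ = 348° falls in segment 6 (333.6° to 360°, uniform, h = -35): β = 348 − 333.6 = 14.4°, B = 26.4°; Δs = -35·14.4/26.4 = -19.0909; s = 35.0000 − 19.0909 = 15.9091

θ=173.8°: 42.1815
θ=341.7°: 24.2614
θ=348°: 15.9091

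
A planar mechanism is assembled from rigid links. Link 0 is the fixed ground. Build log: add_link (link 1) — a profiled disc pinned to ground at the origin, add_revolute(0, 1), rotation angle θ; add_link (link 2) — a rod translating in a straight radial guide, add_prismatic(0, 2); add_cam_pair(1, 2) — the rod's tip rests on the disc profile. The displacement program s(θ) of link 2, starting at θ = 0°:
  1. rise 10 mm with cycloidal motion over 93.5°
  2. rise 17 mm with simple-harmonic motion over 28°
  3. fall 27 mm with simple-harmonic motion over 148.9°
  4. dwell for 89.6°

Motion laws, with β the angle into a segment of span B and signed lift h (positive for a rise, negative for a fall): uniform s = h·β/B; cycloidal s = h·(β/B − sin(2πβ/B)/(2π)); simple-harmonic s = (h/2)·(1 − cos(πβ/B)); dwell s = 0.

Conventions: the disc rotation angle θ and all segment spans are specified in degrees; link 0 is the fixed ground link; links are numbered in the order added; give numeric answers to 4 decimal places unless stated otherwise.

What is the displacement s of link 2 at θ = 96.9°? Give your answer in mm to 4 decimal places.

seg 1 [0°–93.5°] cycloidal, h=10: full span → s += 10 → s = 10.0000
seg 2 [93.5°–121.5°] simple-harmonic, h=17: θ=96.9° here. β=3.4, B=28. 17/2·(1 − cos(π·0.1214)) = 0.6110 → s = 10.6110

10.6110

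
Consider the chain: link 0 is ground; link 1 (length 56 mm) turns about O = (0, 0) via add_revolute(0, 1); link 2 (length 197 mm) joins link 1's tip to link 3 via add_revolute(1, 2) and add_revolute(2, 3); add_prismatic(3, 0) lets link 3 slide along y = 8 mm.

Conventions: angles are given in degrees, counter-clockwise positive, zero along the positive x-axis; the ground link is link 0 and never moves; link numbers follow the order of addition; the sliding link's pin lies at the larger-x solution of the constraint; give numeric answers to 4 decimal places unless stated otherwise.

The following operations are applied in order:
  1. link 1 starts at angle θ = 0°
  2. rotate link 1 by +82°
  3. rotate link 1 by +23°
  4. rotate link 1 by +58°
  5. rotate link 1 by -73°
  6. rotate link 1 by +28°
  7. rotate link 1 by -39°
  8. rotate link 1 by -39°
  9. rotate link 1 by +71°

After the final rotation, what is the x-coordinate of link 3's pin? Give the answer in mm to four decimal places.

geometry: r = 56 mm, L = 197 mm, e = 8 mm; θ starts at 0°
rotate link 1 by +82°: θ ← 0° +82° = 82°
rotate link 1 by +23°: θ ← 82° +23° = 105°
rotate link 1 by +58°: θ ← 105° +58° = 163°
rotate link 1 by -73°: θ ← 163° -73° = 90°
rotate link 1 by +28°: θ ← 90° +28° = 118°
rotate link 1 by -39°: θ ← 118° -39° = 79°
rotate link 1 by -39°: θ ← 79° -39° = 40°
rotate link 1 by +71°: θ ← 40° +71° = 111°
crank pin P = (r cos θ, r sin θ) = (-20.068605, 52.280504)
h = r sin θ − e = 52.280504 − 8 = 44.280504
x = r cos θ + √(L² − h²) = -20.068605 + 191.958946 = 171.890341

171.8903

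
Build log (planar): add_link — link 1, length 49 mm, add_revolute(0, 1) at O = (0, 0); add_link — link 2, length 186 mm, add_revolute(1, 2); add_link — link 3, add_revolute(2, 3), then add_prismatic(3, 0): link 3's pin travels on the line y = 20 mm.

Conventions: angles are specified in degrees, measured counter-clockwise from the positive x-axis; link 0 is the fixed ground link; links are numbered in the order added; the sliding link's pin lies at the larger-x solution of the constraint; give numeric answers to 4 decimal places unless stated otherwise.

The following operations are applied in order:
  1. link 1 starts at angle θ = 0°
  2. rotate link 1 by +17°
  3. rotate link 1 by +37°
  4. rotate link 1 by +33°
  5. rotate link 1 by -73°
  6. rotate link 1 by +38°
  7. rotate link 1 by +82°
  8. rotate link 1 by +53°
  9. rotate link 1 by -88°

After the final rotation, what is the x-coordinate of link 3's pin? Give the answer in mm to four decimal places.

geometry: r = 49 mm, L = 186 mm, e = 20 mm; θ starts at 0°
rotate link 1 by +17°: θ ← 0° +17° = 17°
rotate link 1 by +37°: θ ← 17° +37° = 54°
rotate link 1 by +33°: θ ← 54° +33° = 87°
rotate link 1 by -73°: θ ← 87° -73° = 14°
rotate link 1 by +38°: θ ← 14° +38° = 52°
rotate link 1 by +82°: θ ← 52° +82° = 134°
rotate link 1 by +53°: θ ← 134° +53° = 187°
rotate link 1 by -88°: θ ← 187° -88° = 99°
crank pin P = (r cos θ, r sin θ) = (-7.665289, 48.396729)
h = r sin θ − e = 48.396729 − 20 = 28.396729
x = r cos θ + √(L² − h²) = -7.665289 + 183.819547 = 176.154258

176.1543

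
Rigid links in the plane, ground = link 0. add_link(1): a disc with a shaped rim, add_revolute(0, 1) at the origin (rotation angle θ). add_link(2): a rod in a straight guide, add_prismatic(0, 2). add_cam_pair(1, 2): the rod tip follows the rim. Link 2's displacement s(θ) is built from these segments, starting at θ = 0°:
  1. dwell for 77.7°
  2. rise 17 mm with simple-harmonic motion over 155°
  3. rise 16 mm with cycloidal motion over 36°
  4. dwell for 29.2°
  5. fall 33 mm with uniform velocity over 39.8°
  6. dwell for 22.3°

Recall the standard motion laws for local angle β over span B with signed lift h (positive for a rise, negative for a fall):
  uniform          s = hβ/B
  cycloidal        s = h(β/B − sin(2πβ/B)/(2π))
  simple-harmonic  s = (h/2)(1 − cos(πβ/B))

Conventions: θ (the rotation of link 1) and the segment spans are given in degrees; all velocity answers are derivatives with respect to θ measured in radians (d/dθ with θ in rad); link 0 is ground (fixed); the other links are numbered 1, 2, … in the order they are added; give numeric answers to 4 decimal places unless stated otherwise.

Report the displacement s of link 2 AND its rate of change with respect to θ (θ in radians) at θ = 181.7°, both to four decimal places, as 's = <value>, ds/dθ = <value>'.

segment 1 (0° to 77.7°, dwell): s unchanged at 0.0000
θ = 181.7° falls in segment 2 (77.7° to 232.7°, simple-harmonic, h = 17): β = 181.7 − 77.7 = 104°, B = 155°; Δs = 17/2·(1 − cos(π·0.6710)) = 12.8491; s = 0.0000 + 12.8491 = 12.8491
velocity in seg [77.7°–232.7°] (simple-harmonic), θ in radians: β = 104° = 1.8151 rad, B = 155° = 2.7053 rad; ds/dθ = (πh/(2B)) sin(πβ/B) = (π·17/(2·2.7053)) sin(π·0.6710) = 8.481041 mm/rad

s = 12.8491, ds/dθ = 8.4810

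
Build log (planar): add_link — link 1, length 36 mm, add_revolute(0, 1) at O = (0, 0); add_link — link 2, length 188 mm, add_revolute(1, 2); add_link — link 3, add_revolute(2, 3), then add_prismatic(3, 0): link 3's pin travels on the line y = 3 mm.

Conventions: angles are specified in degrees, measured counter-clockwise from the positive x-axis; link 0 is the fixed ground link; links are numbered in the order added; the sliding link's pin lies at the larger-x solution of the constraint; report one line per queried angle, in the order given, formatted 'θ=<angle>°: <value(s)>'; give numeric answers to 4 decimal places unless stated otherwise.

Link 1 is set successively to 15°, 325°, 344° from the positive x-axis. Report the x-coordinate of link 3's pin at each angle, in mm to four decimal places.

geometry: r = 36 mm, L = 188 mm, e = 3 mm
θ=15°: crank pin P = (r cos θ, r sin θ) = (34.773330, 9.317486)
θ=15°: h = r sin θ − e = 9.317486 − 3 = 6.317486
θ=15°: x = r cos θ + √(L² − h²) = 34.773330 + 187.893825 = 222.667154
θ=325°: crank pin P = (r cos θ, r sin θ) = (29.489474, -20.648752)
θ=325°: h = r sin θ − e = -20.648752 − 3 = -23.648752
θ=325°: x = r cos θ + √(L² − h²) = 29.489474 + 186.506666 = 215.996140
θ=344°: crank pin P = (r cos θ, r sin θ) = (34.605421, -9.922945)
θ=344°: h = r sin θ − e = -9.922945 − 3 = -12.922945
θ=344°: x = r cos θ + √(L² − h²) = 34.605421 + 187.555318 = 222.160740

θ=15°: 222.6672
θ=325°: 215.9961
θ=344°: 222.1607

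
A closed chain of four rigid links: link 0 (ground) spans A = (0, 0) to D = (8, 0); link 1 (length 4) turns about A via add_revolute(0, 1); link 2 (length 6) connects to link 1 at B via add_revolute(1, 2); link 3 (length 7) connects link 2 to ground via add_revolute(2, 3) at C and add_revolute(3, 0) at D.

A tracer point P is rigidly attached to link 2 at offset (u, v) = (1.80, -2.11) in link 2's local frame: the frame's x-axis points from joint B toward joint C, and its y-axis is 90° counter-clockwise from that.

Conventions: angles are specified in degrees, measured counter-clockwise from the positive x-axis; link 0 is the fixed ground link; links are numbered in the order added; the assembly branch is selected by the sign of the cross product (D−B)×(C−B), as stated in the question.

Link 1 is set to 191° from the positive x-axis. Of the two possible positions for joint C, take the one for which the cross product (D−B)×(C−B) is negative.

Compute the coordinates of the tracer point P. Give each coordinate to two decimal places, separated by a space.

A=(0,0), D=(8.00,0)
B = A + 4.00·(cos191°, sin191°) = (-3.9265, -0.7632)
|BD| = 11.9509
circle(B,6.00) ∩ circle(D,7.00): a=5.4316, h=2.5491
  candidates: C₊=(1.3312,2.1276) cross=30.465; C₋=(1.6568,-2.9603) cross=-30.465
  branch - wants cross < 0 → take C=(1.6568,-2.9603) (cross=-30.465)
ex = (C−B)/|BC| = (0.9305,-0.3662); ey = (0.3662,0.9305)
P = B + 1.80·ex + -2.11·ey = (-3.0242,-3.3858)

-3.02 -3.39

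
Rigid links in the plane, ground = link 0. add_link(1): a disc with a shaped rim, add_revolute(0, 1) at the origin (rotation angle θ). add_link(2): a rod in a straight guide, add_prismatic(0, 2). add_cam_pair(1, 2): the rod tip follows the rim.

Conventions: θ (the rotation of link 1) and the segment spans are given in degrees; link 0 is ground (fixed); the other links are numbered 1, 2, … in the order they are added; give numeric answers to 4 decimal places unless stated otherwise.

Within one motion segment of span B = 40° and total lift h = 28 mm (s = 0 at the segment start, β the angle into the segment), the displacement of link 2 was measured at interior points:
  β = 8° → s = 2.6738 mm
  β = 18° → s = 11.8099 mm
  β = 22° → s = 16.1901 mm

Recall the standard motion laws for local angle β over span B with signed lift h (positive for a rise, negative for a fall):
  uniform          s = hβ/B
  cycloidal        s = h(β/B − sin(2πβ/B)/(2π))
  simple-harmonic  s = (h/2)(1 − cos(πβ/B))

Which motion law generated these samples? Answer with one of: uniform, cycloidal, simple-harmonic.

candidates at β/B = r: uniform s = h·r (linear in β); cycloidal s = h·(r − sin(2πr)/(2π)); simple-harmonic s = (h/2)(1 − cos(πr))
β=8°: printed 2.6738 | uniform 5.6000, cycloidal 1.3618, simple-harmonic 2.6738
β=18°: printed 11.8099 | uniform 12.6000, cycloidal 11.2229, simple-harmonic 11.8099
β=22°: printed 16.1901 | uniform 15.4000, cycloidal 16.7771, simple-harmonic 16.1901
only one law matches every sample → simple-harmonic

simple-harmonic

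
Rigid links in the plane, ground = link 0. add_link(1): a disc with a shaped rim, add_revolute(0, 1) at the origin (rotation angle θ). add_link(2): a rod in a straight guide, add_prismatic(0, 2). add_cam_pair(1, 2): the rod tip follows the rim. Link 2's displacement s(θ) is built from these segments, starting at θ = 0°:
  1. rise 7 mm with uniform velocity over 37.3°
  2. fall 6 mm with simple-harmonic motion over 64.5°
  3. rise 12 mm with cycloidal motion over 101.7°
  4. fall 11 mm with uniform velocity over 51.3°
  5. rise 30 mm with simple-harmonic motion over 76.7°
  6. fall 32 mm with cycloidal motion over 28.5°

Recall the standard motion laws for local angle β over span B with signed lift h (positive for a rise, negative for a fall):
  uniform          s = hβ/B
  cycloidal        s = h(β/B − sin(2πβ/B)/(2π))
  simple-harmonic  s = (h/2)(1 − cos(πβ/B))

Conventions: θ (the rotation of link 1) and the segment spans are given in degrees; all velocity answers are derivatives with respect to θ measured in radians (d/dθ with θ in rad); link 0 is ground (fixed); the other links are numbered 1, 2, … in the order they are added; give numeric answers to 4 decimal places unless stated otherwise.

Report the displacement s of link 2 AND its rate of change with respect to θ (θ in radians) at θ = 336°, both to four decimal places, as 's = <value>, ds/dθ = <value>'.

segment 1 (0° to 37.3°, uniform, h = 7) is passed completely: s = 0.0000 + (7) = 7.0000
segment 2 (37.3° to 101.8°, simple-harmonic, h = -6) is passed completely: s = 7.0000 + (-6) = 1.0000
segment 3 (101.8° to 203.5°, cycloidal, h = 12) is passed completely: s = 1.0000 + (12) = 13.0000
segment 4 (203.5° to 254.8°, uniform, h = -11) is passed completely: s = 13.0000 + (-11) = 2.0000
segment 5 (254.8° to 331.5°, simple-harmonic, h = 30) is passed completely: s = 2.0000 + (30) = 32.0000
θ = 336° falls in segment 6 (331.5° to 360°, cycloidal, h = -32): β = 336 − 331.5 = 4.5°, B = 28.5°; Δs = -32·(0.1579 − sin(2π·0.1579)/(2π)) = -0.7890; s = 32.0000 − 0.7890 = 31.2110
velocity in seg [331.5°–360°] (cycloidal), θ in radians: β = 4.5° = 0.0785 rad, B = 28.5° = 0.4974 rad; ds/dθ = (h/B)(1 − cos(2πβ/B)) = ((-32)/0.4974)(1 − cos(2π·0.1579)) = -29.145778 mm/rad

s = 31.2110, ds/dθ = -29.1458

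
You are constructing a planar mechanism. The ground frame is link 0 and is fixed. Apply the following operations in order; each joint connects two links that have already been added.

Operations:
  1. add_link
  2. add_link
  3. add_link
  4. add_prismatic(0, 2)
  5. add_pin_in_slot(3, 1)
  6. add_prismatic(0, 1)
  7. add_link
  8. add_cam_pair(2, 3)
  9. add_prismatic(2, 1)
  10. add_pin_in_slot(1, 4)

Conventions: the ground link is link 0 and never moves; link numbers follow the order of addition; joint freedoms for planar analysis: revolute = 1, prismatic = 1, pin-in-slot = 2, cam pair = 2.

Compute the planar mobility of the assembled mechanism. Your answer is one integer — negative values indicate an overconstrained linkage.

(L,J1,J2)=(1,0,0); link0 fixed
link1: (2,0,0)
link2: (3,0,0)
link3: (4,0,0)
P 0-2 [J1]: (4,1,0)
PS 3-1 [J2]: (4,1,1)
P 0-1 [J1]: (4,2,1)
link4: (5,2,1)
C 2-3 [J2]: (5,2,2)
P 2-1 [J1]: (5,3,2)
PS 1-4 [J2]: (5,3,3)
Grübler: 3·4 − 2·3 − 3 = 3

M = 3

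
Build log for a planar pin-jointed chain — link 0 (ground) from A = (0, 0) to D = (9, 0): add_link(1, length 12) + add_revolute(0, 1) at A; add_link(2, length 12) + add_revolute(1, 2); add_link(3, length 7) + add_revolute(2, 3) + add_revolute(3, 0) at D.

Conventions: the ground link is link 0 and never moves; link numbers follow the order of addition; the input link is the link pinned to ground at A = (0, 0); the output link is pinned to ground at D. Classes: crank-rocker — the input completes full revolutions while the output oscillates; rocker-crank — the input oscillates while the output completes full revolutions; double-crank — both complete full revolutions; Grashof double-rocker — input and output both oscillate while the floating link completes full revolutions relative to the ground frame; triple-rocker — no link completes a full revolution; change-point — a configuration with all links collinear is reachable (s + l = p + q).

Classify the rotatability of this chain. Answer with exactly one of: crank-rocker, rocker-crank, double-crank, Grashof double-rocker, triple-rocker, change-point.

lengths: ground=9, input=12, coupler=12, output=7
sorted: s=7 (shortest), l=12 (longest), p+q=21
s + l = 19 vs p + q = 21
s + l < p + q (Grashof) with shortest = output link → rocker-crank

rocker-crank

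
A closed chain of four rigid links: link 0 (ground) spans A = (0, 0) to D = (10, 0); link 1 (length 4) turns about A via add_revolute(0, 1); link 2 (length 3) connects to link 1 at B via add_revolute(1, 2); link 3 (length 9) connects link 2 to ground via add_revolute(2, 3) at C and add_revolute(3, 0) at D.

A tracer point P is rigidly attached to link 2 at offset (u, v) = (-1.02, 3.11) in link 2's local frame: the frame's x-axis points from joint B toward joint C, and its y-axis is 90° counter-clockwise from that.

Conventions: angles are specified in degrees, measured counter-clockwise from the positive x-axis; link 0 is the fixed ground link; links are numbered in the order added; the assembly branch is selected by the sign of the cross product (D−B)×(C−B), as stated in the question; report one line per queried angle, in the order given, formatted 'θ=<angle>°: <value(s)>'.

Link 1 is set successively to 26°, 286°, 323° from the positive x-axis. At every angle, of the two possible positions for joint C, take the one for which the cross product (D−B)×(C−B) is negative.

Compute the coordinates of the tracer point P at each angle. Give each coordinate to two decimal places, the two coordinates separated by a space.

A=(0,0), D=(10.00,0)
θ=26°: B = A + 4.00·(cos26°, sin26°) = (3.5952, 1.7535)
θ=26°: |BD| = 6.6405
θ=26°: circle(B,3.00) ∩ circle(D,9.00): a=-2.1010, h=2.1414
θ=26°:   candidates: C₊=(2.1342,4.3737) cross=14.220; C₋=(1.0033,0.2428) cross=-14.220
θ=26°:   branch - wants cross < 0 → take C=(1.0033,0.2428) (cross=-14.220)
θ=26°: ex = (C−B)/|BC| = (-0.8640,-0.5035); ey = (0.5035,-0.8640)
θ=26°: P = B + -1.02·ex + 3.11·ey = (6.0425,-0.4198)
θ=286°: B = A + 4.00·(cos286°, sin286°) = (1.1025, -3.8450)
θ=286°: |BD| = 9.6927
θ=286°: circle(B,3.00) ∩ circle(D,9.00): a=1.1322, h=2.7781
θ=286°:   candidates: C₊=(1.0398,-0.8457) cross=26.928; C₋=(3.2440,-5.9461) cross=-26.928
θ=286°:   branch - wants cross < 0 → take C=(3.2440,-5.9461) (cross=-26.928)
θ=286°: ex = (C−B)/|BC| = (0.7138,-0.7003); ey = (0.7003,0.7138)
θ=286°: P = B + -1.02·ex + 3.11·ey = (2.5525,-0.9108)
θ=323°: B = A + 4.00·(cos323°, sin323°) = (3.1945, -2.4073)
θ=323°: |BD| = 7.2187
θ=323°: circle(B,3.00) ∩ circle(D,9.00): a=-1.3777, h=2.6649
θ=323°:   candidates: C₊=(1.0070,-0.3543) cross=19.237; C₋=(2.7844,-5.3791) cross=-19.237
θ=323°:   branch - wants cross < 0 → take C=(2.7844,-5.3791) (cross=-19.237)
θ=323°: ex = (C−B)/|BC| = (-0.1367,-0.9906); ey = (0.9906,-0.1367)
θ=323°: P = B + -1.02·ex + 3.11·ey = (6.4148,-1.8221)

θ=26°: 6.04 -0.42
θ=286°: 2.55 -0.91
θ=323°: 6.41 -1.82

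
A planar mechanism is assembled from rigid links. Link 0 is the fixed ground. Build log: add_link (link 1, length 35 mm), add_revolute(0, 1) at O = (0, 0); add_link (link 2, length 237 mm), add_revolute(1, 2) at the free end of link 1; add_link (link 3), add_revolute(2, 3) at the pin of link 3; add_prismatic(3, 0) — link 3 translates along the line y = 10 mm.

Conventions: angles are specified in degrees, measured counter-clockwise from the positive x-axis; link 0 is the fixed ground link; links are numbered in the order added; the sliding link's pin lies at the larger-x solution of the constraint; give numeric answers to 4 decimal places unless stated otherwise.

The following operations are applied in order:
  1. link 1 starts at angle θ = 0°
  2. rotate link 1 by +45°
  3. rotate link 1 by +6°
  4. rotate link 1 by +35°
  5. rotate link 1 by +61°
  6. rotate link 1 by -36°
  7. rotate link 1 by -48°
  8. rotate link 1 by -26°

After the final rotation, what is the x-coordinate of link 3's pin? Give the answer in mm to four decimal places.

geometry: r = 35 mm, L = 237 mm, e = 10 mm; θ starts at 0°
rotate link 1 by +45°: θ ← 0° +45° = 45°
rotate link 1 by +6°: θ ← 45° +6° = 51°
rotate link 1 by +35°: θ ← 51° +35° = 86°
rotate link 1 by +61°: θ ← 86° +61° = 147°
rotate link 1 by -36°: θ ← 147° -36° = 111°
rotate link 1 by -48°: θ ← 111° -48° = 63°
rotate link 1 by -26°: θ ← 63° -26° = 37°
crank pin P = (r cos θ, r sin θ) = (27.952243, 21.063526)
h = r sin θ − e = 21.063526 − 10 = 11.063526
x = r cos θ + √(L² − h²) = 27.952243 + 236.741628 = 264.693871

264.6939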